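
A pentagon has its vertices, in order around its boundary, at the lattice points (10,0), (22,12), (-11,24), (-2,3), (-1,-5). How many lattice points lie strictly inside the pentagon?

The shoelace formula gives twice the area as |[10·12 − 22·0] + [22·24 − (-11)·12] + [(-11)·3 − (-2)·24] + [(-2)·(-5) − (-1)·3] + [(-1)·0 − 10·(-5)]| = 858, so the area is 429.
Along each edge there are gcd(|Δx|,|Δy|)+1 lattice points, so counting each shared vertex once the boundary has gcd(12,12) + gcd(33,12) + gcd(9,21) + gcd(1,8) + gcd(11,5) = 12+3+3+1+1 = 20.
Pick's theorem gives I = A − B/2 + 1 = 429 − 20/2 + 1 = 420.

420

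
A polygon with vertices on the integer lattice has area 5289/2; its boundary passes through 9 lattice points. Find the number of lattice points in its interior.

2641

Pick's theorem A = I + B/2 − 1 rearranges to I = A − B/2 + 1 = 5289/2 − 9/2 + 1 = 2641.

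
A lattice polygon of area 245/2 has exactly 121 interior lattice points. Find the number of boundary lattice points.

5

Pick's theorem gives A = I + B/2 − 1, so B = 2(A − I + 1) = 2(245/2 − 121 + 1) = 5.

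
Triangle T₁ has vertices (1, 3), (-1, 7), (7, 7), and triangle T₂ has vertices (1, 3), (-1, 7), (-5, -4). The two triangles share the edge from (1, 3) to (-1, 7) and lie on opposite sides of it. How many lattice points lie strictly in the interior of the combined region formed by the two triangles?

30

The union is the simple quadrilateral with vertices (1, 3), (7, 7), (-1, 7), (-5, -4) in order.
By the shoelace formula, twice the signed area is |(1·7 − 7·3) + (7·7 − (-1)·7) + ((-1)·(-4) − (-5)·7) + ((-5)·3 − 1·(-4))| = 70, so the area is 35.
The number of boundary lattice points is Σ gcd(|Δx|,|Δy|) = gcd(6,4) + gcd(8,0) + gcd(4,11) + gcd(6,7) = 2+8+1+1 = 12.
By Pick's theorem I = A − B/2 + 1 = 35 − 12/2 + 1 = 30.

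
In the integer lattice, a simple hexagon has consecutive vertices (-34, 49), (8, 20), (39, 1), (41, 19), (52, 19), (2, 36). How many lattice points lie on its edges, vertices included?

The number of boundary lattice points is Σ gcd(|Δx|,|Δy|) = gcd(42,29) + gcd(31,19) + gcd(2,18) + gcd(11,0) + gcd(50,17) + gcd(36,13) = 1+1+2+11+1+1 = 17.

17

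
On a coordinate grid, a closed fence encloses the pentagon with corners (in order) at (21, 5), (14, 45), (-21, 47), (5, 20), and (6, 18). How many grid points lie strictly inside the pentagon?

Using the shoelace formula, 2A = |(21·45 − 14·5) + (14·47 − (-21)·45) + ((-21)·20 − 5·47) + (5·18 − 6·20) + (6·5 − 21·18)| = 1445, so the area is 722.5.
Summing gcd(|Δx|,|Δy|) over the edges gives the boundary count: gcd(7,40) + gcd(35,2) + gcd(26,27) + gcd(1,2) + gcd(15,13) = 1+1+1+1+1 = 5.
Pick's theorem gives I = A − B/2 + 1 = 722.5 − 5/2 + 1 = 721.

721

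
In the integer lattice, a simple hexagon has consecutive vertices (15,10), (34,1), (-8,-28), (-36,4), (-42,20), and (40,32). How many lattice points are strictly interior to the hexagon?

Using the shoelace formula, 2A = |(15·1 − 34·10) + (34·(-28) − (-8)·1) + ((-8)·4 − (-36)·(-28)) + ((-36)·20 − (-42)·4) + ((-42)·32 − 40·20) + (40·10 − 15·32)| = 5085, so the area is 5085/2.
Along each edge there are gcd(|Δx|,|Δy|)+1 lattice points, so counting each shared vertex once the boundary has gcd(19,9) + gcd(42,29) + gcd(28,32) + gcd(6,16) + gcd(82,12) + gcd(25,22) = 1+1+4+2+2+1 = 11.
Pick's theorem gives I = A − B/2 + 1 = 5085/2 − 11/2 + 1 = 2538.

2538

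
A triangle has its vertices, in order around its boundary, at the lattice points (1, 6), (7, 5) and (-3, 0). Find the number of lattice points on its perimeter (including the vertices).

8

Along each edge there are gcd(|Δx|,|Δy|)+1 lattice points, so counting each shared vertex once the boundary has gcd(6,1) + gcd(10,5) + gcd(4,6) = 1+5+2 = 8.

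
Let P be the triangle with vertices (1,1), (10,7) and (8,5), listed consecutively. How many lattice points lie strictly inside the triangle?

1

The shoelace formula gives twice the area as |(1·7 − 10·1) + (10·5 − 8·7) + (8·1 − 1·5)| = 6, so the area is 3.
Along each edge there are gcd(|Δx|,|Δy|)+1 lattice points, so counting each shared vertex once the boundary has gcd(9,6) + gcd(2,2) + gcd(7,4) = 3+2+1 = 6.
By Pick's theorem A = I + B/2 − 1, so I = 3 − 6/2 + 1 = 1.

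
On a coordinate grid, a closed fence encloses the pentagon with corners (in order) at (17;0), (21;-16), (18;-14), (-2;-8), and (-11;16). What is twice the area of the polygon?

842

Using the shoelace formula, 2A = |[17·(-16) − 21·0] + [21·(-14) − 18·(-16)] + [18·(-8) − (-2)·(-14)] + [(-2)·16 − (-11)·(-8)] + [(-11)·0 − 17·16]| = 842, so the area is 421.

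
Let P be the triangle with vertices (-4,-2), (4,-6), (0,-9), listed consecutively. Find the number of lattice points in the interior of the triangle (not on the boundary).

By the shoelace formula, twice the signed area is |((-4)·(-6) − 4·(-2)) + (4·(-9) − 0·(-6)) + (0·(-2) − (-4)·(-9))| = 40, so the area is 20.
Summing gcd(|Δx|,|Δy|) over the edges gives the boundary count: gcd(8,4) + gcd(4,3) + gcd(4,7) = 4+1+1 = 6.
By Pick's theorem A = I + B/2 − 1, so I = 20 − 6/2 + 1 = 18.

18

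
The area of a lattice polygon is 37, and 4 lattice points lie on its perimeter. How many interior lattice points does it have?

Pick's theorem A = I + B/2 − 1 rearranges to I = A − B/2 + 1 = 37 − 4/2 + 1 = 36.

36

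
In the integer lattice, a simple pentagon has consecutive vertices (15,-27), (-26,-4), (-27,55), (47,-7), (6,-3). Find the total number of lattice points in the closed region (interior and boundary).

2461

The shoelace formula gives twice the area as |[15·(-4) − (-26)·(-27)] + [(-26)·55 − (-27)·(-4)] + [(-27)·(-7) − 47·55] + [47·(-3) − 6·(-7)] + [6·(-27) − 15·(-3)]| = 4912, so the area is 2456.
Along each edge there are gcd(|Δx|,|Δy|)+1 lattice points, so counting each shared vertex once the boundary has gcd(41,23) + gcd(1,59) + gcd(74,62) + gcd(41,4) + gcd(9,24) = 1+1+2+1+3 = 8.
Pick's theorem gives I = A − B/2 + 1 = 2456 − 8/2 + 1 = 2453, so the closed region contains I + B = 2453 + 8 = 2461 lattice points.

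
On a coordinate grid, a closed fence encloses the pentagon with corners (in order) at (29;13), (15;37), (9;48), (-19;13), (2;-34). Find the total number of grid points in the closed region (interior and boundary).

Using the shoelace formula, 2A = |(29·37 − 15·13) + (15·48 − 9·37) + (9·13 − (-19)·48) + ((-19)·(-34) − 2·13) + (2·13 − 29·(-34))| = 3926, so the area is 1963.
Along each edge there are gcd(|Δx|,|Δy|)+1 lattice points, so counting each shared vertex once the boundary has gcd(14,24) + gcd(6,11) + gcd(28,35) + gcd(21,47) + gcd(27,47) = 2+1+7+1+1 = 12.
Pick's theorem gives I = A − B/2 + 1 = 1963 − 12/2 + 1 = 1958, so the closed region contains I + B = 1958 + 12 = 1970 lattice points.

1970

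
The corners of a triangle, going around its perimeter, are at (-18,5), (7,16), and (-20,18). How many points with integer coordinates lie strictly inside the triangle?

By the shoelace formula, twice the signed area is |((-18)·16 − 7·5) + (7·18 − (-20)·16) + ((-20)·5 − (-18)·18)| = 347, so the area is 173.5.
Summing gcd(|Δx|,|Δy|) over the edges gives the boundary count: gcd(25,11) + gcd(27,2) + gcd(2,13) = 1+1+1 = 3.
By Pick's theorem A = I + B/2 − 1, so I = 173.5 − 3/2 + 1 = 173.

173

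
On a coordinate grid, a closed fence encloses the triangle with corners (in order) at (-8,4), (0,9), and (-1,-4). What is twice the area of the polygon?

99

By the shoelace formula, twice the signed area is |((-8)·9 − 0·4) + (0·(-4) − (-1)·9) + ((-1)·4 − (-8)·(-4))| = 99, so the area is 49.5.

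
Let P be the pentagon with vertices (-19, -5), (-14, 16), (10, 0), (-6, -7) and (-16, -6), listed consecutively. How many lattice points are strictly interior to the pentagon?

The shoelace formula gives twice the area as |[(-19)·16 − (-14)·(-5)] + [(-14)·0 − 10·16] + [10·(-7) − (-6)·0] + [(-6)·(-6) − (-16)·(-7)] + [(-16)·(-5) − (-19)·(-6)]| = 714, so the area is 357.
The number of boundary lattice points is Σ gcd(|Δx|,|Δy|) = gcd(5,21) + gcd(24,16) + gcd(16,7) + gcd(10,1) + gcd(3,1) = 1+8+1+1+1 = 12.
Pick's theorem gives I = A − B/2 + 1 = 357 − 12/2 + 1 = 352.

352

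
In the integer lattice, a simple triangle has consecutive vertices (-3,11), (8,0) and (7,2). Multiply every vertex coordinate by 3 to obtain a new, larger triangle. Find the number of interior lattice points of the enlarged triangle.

31

Using the shoelace formula, 2A = |[(-3)·0 − 8·11] + [8·2 − 7·0] + [7·11 − (-3)·2]| = 11, so the area is 5.5.
Along each edge there are gcd(|Δx|,|Δy|)+1 lattice points, so counting each shared vertex once the boundary has gcd(11,11) + gcd(1,2) + gcd(10,9) = 11+1+1 = 13.
Scaling by 3 multiplies the area by 3² = 9 (so the new area is 99/2) and multiplies the boundary lattice-point count by 3, giving 39.
By Pick's theorem, the interior count of the dilated polygon is 99/2 − 39/2 + 1 = 31.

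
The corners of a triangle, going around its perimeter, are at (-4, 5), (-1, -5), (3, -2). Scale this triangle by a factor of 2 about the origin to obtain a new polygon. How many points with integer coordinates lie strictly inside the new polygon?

90

By the shoelace formula, twice the signed area is |[(-4)·(-5) − (-1)·5] + [(-1)·(-2) − 3·(-5)] + [3·5 − (-4)·(-2)]| = 49, so the area is 49/2.
Summing gcd(|Δx|,|Δy|) over the edges gives the boundary count: gcd(3,10) + gcd(4,3) + gcd(7,7) = 1+1+7 = 9.
Scaling by 2 multiplies the area by 2² = 4 (so the new area is 98) and multiplies the boundary lattice-point count by 2, giving 18.
By Pick's theorem, the interior count of the dilated polygon is 98 − 18/2 + 1 = 90.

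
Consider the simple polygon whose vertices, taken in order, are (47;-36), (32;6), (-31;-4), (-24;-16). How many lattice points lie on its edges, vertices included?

The number of boundary lattice points is Σ gcd(|Δx|,|Δy|) = gcd(15,42) + gcd(63,10) + gcd(7,12) + gcd(71,20) = 3+1+1+1 = 6.

6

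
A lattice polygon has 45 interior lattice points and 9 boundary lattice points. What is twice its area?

Pick's theorem states A = I + B/2 − 1, so A = 45 + 9/2 − 1 = 97/2.
Hence 2A = 97.

97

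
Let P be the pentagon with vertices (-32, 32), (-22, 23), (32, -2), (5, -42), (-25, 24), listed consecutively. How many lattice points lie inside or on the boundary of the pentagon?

1516

By the shoelace formula, twice the signed area is |[(-32)·23 − (-22)·32] + [(-22)·(-2) − 32·23] + [32·(-42) − 5·(-2)] + [5·24 − (-25)·(-42)] + [(-25)·32 − (-32)·24]| = 3020, so the area is 1510.
Along each edge there are gcd(|Δx|,|Δy|)+1 lattice points, so counting each shared vertex once the boundary has gcd(10,9) + gcd(54,25) + gcd(27,40) + gcd(30,66) + gcd(7,8) = 1+1+1+6+1 = 10.
Pick's theorem gives I = A − B/2 + 1 = 1510 − 10/2 + 1 = 1506, so the closed region contains I + B = 1506 + 10 = 1516 lattice points.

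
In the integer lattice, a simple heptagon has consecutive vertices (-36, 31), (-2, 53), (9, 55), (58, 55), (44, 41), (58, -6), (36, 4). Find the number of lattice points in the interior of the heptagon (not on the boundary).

3014

By the shoelace formula, twice the signed area is |((-36)·53 − (-2)·31) + ((-2)·55 − 9·53) + (9·55 − 58·55) + (58·41 − 44·55) + (44·(-6) − 58·41) + (58·4 − 36·(-6)) + (36·31 − (-36)·4)| = 6104, so the area is 3052.
Summing gcd(|Δx|,|Δy|) over the edges gives the boundary count: gcd(34,22) + gcd(11,2) + gcd(49,0) + gcd(14,14) + gcd(14,47) + gcd(22,10) + gcd(72,27) = 2+1+49+14+1+2+9 = 78.
Pick's theorem gives I = A − B/2 + 1 = 3052 − 78/2 + 1 = 3014.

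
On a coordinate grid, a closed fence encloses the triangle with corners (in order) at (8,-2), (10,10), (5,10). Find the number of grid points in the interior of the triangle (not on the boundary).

26

Using the shoelace formula, 2A = |[8·10 − 10·(-2)] + [10·10 − 5·10] + [5·(-2) − 8·10]| = 60, so the area is 30.
The number of boundary lattice points is Σ gcd(|Δx|,|Δy|) = gcd(2,12) + gcd(5,0) + gcd(3,12) = 2+5+3 = 10.
By Pick's theorem A = I + B/2 − 1, so I = 30 − 10/2 + 1 = 26.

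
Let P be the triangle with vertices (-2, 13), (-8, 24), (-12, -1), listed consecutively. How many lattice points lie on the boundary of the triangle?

4

Summing gcd(|Δx|,|Δy|) over the edges gives the boundary count: gcd(6,11) + gcd(4,25) + gcd(10,14) = 1+1+2 = 4.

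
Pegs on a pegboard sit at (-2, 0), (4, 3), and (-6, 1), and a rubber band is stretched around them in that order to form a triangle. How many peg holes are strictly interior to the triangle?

7

The shoelace formula gives twice the area as |[(-2)·3 − 4·0] + [4·1 − (-6)·3] + [(-6)·0 − (-2)·1]| = 18, so the area is 9.
The number of boundary lattice points is Σ gcd(|Δx|,|Δy|) = gcd(6,3) + gcd(10,2) + gcd(4,1) = 3+2+1 = 6.
By Pick's theorem A = I + B/2 − 1, so I = 9 − 6/2 + 1 = 7.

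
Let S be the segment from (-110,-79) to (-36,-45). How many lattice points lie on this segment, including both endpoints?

3

The number of lattice points on a segment between lattice points is gcd(|Δx|,|Δy|) + 1 = gcd(74,34) + 1 = 2 + 1 = 3.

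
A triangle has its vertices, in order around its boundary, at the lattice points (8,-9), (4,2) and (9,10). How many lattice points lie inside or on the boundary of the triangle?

46

The shoelace formula gives twice the area as |[8·2 − 4·(-9)] + [4·10 − 9·2] + [9·(-9) − 8·10]| = 87, so the area is 43.5.
Summing gcd(|Δx|,|Δy|) over the edges gives the boundary count: gcd(4,11) + gcd(5,8) + gcd(1,19) = 1+1+1 = 3.
Pick's theorem gives I = A − B/2 + 1 = 43.5 − 3/2 + 1 = 43, so the closed region contains I + B = 43 + 3 = 46 lattice points.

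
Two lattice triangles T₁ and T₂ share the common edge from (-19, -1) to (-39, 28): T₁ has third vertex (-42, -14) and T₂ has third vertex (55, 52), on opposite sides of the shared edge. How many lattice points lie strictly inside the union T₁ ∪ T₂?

2064

The union is the simple quadrilateral with vertices (-19, -1), (-42, -14), (-39, 28), (55, 52) in order.
By the shoelace formula, twice the signed area is |[(-19)·(-14) − (-42)·(-1)] + [(-42)·28 − (-39)·(-14)] + [(-39)·52 − 55·28] + [55·(-1) − (-19)·52]| = 4133, so the area is 2066.5.
The number of boundary lattice points is Σ gcd(|Δx|,|Δy|) = gcd(23,13) + gcd(3,42) + gcd(94,24) + gcd(74,53) = 1+3+2+1 = 7.
By Pick's theorem I = A − B/2 + 1 = 2066.5 − 7/2 + 1 = 2064.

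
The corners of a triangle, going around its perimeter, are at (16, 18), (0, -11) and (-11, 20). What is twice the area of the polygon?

Using the shoelace formula, 2A = |(16·(-11) − 0·18) + (0·20 − (-11)·(-11)) + ((-11)·18 − 16·20)| = 815, so the area is 407.5.

815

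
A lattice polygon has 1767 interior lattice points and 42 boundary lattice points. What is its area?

1787

By Pick's theorem, A = I + B/2 − 1 = 1767 + 42/2 − 1 = 1787.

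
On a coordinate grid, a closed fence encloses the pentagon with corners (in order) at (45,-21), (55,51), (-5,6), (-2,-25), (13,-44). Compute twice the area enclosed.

Using the shoelace formula, 2A = |(45·51 − 55·(-21)) + (55·6 − (-5)·51) + ((-5)·(-25) − (-2)·6) + ((-2)·(-44) − 13·(-25)) + (13·(-21) − 45·(-44))| = 6292, so the area is 3146.

6292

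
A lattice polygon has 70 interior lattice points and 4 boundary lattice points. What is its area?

By Pick's theorem, A = I + B/2 − 1 = 70 + 4/2 − 1 = 71.

71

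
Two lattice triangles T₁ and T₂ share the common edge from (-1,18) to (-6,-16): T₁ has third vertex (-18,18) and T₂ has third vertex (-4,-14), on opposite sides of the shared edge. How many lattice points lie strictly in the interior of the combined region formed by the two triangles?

308

The union is the simple quadrilateral with vertices (-1,18), (-18,18), (-6,-16), (-4,-14) in order.
By the shoelace formula, twice the signed area is |((-1)·18 − (-18)·18) + ((-18)·(-16) − (-6)·18) + ((-6)·(-14) − (-4)·(-16)) + ((-4)·18 − (-1)·(-14))| = 636, so the area is 318.
The number of boundary lattice points is Σ gcd(|Δx|,|Δy|) = gcd(17,0) + gcd(12,34) + gcd(2,2) + gcd(3,32) = 17+2+2+1 = 22.
By Pick's theorem I = A − B/2 + 1 = 318 − 22/2 + 1 = 308.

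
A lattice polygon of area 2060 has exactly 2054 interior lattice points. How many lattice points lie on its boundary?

Pick's theorem gives A = I + B/2 − 1, so B = 2(A − I + 1) = 2(2060 − 2054 + 1) = 14.

14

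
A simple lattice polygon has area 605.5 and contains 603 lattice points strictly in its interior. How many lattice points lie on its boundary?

Pick's theorem gives A = I + B/2 − 1, so B = 2(A − I + 1) = 2(605.5 − 603 + 1) = 7.

7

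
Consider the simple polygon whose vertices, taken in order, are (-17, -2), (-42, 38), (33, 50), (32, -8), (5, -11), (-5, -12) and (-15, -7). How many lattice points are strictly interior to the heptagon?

3296

The shoelace formula gives twice the area as |[(-17)·38 − (-42)·(-2)] + [(-42)·50 − 33·38] + [33·(-8) − 32·50] + [32·(-11) − 5·(-8)] + [5·(-12) − (-5)·(-11)] + [(-5)·(-7) − (-15)·(-12)] + [(-15)·(-2) − (-17)·(-7)]| = 6609, so the area is 3304.5.
Summing gcd(|Δx|,|Δy|) over the edges gives the boundary count: gcd(25,40) + gcd(75,12) + gcd(1,58) + gcd(27,3) + gcd(10,1) + gcd(10,5) + gcd(2,5) = 5+3+1+3+1+5+1 = 19.
Pick's theorem gives I = A − B/2 + 1 = 3304.5 − 19/2 + 1 = 3296.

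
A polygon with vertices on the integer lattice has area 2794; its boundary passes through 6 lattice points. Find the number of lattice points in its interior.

2792

Pick's theorem A = I + B/2 − 1 rearranges to I = A − B/2 + 1 = 2794 − 6/2 + 1 = 2792.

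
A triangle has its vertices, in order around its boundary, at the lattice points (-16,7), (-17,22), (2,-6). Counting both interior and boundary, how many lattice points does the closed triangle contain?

Using the shoelace formula, 2A = |((-16)·22 − (-17)·7) + ((-17)·(-6) − 2·22) + (2·7 − (-16)·(-6))| = 257, so the area is 257/2.
The number of boundary lattice points is Σ gcd(|Δx|,|Δy|) = gcd(1,15) + gcd(19,28) + gcd(18,13) = 1+1+1 = 3.
Pick's theorem gives I = A − B/2 + 1 = 257/2 − 3/2 + 1 = 128, so the closed region contains I + B = 128 + 3 = 131 lattice points.

131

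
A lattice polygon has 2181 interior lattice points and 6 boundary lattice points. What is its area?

2183

By Pick's theorem, A = I + B/2 − 1 = 2181 + 6/2 − 1 = 2183.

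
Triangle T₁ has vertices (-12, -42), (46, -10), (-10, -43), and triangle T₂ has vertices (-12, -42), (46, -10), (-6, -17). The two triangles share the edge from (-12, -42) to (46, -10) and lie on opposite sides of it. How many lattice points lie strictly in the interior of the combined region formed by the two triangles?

The union is the simple quadrilateral with vertices (-12, -42), (-10, -43), (46, -10), (-6, -17) in order.
By the shoelace formula, twice the signed area is |[(-12)·(-43) − (-10)·(-42)] + [(-10)·(-10) − 46·(-43)] + [46·(-17) − (-6)·(-10)] + [(-6)·(-42) − (-12)·(-17)]| = 1380, so the area is 690.
Summing gcd(|Δx|,|Δy|) over the edges gives the boundary count: gcd(2,1) + gcd(56,33) + gcd(52,7) + gcd(6,25) = 1+1+1+1 = 4.
By Pick's theorem I = A − B/2 + 1 = 690 − 4/2 + 1 = 689.

689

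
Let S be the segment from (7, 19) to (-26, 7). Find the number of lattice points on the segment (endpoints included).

4

The number of lattice points on a segment between lattice points is gcd(|Δx|,|Δy|) + 1 = gcd(33,12) + 1 = 3 + 1 = 4.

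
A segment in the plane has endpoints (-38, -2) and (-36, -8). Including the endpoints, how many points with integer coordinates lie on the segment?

The number of lattice points on a segment between lattice points is gcd(|Δx|,|Δy|) + 1 = gcd(2,6) + 1 = 2 + 1 = 3.

3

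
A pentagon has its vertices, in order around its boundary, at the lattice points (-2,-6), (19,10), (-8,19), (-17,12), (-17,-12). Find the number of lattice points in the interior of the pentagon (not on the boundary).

Using the shoelace formula, 2A = |[(-2)·10 − 19·(-6)] + [19·19 − (-8)·10] + [(-8)·12 − (-17)·19] + [(-17)·(-12) − (-17)·12] + [(-17)·(-6) − (-2)·(-12)]| = 1248, so the area is 624.
Summing gcd(|Δx|,|Δy|) over the edges gives the boundary count: gcd(21,16) + gcd(27,9) + gcd(9,7) + gcd(0,24) + gcd(15,6) = 1+9+1+24+3 = 38.
By Pick's theorem A = I + B/2 − 1, so I = 624 − 38/2 + 1 = 606.

606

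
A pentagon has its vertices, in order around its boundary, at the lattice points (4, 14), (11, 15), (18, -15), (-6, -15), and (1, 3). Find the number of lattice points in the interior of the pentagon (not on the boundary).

Using the shoelace formula, 2A = |[4·15 − 11·14] + [11·(-15) − 18·15] + [18·(-15) − (-6)·(-15)] + [(-6)·3 − 1·(-15)] + [1·14 − 4·3]| = 890, so the area is 445.
Along each edge there are gcd(|Δx|,|Δy|)+1 lattice points, so counting each shared vertex once the boundary has gcd(7,1) + gcd(7,30) + gcd(24,0) + gcd(7,18) + gcd(3,11) = 1+1+24+1+1 = 28.
By Pick's theorem A = I + B/2 − 1, so I = 445 − 28/2 + 1 = 432.

432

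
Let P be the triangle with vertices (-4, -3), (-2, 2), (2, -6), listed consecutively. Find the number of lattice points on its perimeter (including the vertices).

8

Along each edge there are gcd(|Δx|,|Δy|)+1 lattice points, so counting each shared vertex once the boundary has gcd(2,5) + gcd(4,8) + gcd(6,3) = 1+4+3 = 8.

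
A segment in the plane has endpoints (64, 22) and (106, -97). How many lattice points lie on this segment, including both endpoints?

The number of lattice points on a segment between lattice points is gcd(|Δx|,|Δy|) + 1 = gcd(42,119) + 1 = 7 + 1 = 8.

8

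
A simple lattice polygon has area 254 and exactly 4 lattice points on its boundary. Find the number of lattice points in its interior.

253

Pick's theorem A = I + B/2 − 1 rearranges to I = A − B/2 + 1 = 254 − 4/2 + 1 = 253.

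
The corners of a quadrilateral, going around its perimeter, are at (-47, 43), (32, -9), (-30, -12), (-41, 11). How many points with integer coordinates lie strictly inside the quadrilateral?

1836

By the shoelace formula, twice the signed area is |((-47)·(-9) − 32·43) + (32·(-12) − (-30)·(-9)) + ((-30)·11 − (-41)·(-12)) + ((-41)·43 − (-47)·11)| = 3675, so the area is 3675/2.
The number of boundary lattice points is Σ gcd(|Δx|,|Δy|) = gcd(79,52) + gcd(62,3) + gcd(11,23) + gcd(6,32) = 1+1+1+2 = 5.
Pick's theorem gives I = A − B/2 + 1 = 3675/2 − 5/2 + 1 = 1836.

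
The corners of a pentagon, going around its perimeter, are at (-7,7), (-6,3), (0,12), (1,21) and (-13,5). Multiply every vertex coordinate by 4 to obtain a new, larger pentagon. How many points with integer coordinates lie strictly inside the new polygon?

Using the shoelace formula, 2A = |[(-7)·3 − (-6)·7] + [(-6)·12 − 0·3] + [0·21 − 1·12] + [1·5 − (-13)·21] + [(-13)·7 − (-7)·5]| = 159, so the area is 159/2.
Along each edge there are gcd(|Δx|,|Δy|)+1 lattice points, so counting each shared vertex once the boundary has gcd(1,4) + gcd(6,9) + gcd(1,9) + gcd(14,16) + gcd(6,2) = 1+3+1+2+2 = 9.
Scaling by 4 multiplies the area by 4² = 16 (so the new area is 1272) and multiplies the boundary lattice-point count by 4, giving 36.
By Pick's theorem, the interior count of the dilated polygon is 1272 − 36/2 + 1 = 1255.

1255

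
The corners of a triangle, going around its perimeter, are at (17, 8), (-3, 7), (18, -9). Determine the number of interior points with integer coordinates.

170

By the shoelace formula, twice the signed area is |[17·7 − (-3)·8] + [(-3)·(-9) − 18·7] + [18·8 − 17·(-9)]| = 341, so the area is 341/2.
Along each edge there are gcd(|Δx|,|Δy|)+1 lattice points, so counting each shared vertex once the boundary has gcd(20,1) + gcd(21,16) + gcd(1,17) = 1+1+1 = 3.
Pick's theorem gives I = A − B/2 + 1 = 341/2 − 3/2 + 1 = 170.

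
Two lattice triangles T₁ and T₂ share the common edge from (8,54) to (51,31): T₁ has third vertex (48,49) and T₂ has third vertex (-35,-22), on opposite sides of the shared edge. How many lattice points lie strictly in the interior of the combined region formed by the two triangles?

2477

The union is the simple quadrilateral with vertices (8,54), (48,49), (51,31), (-35,-22) in order.
By the shoelace formula, twice the signed area is |[8·49 − 48·54] + [48·31 − 51·49] + [51·(-22) − (-35)·31] + [(-35)·54 − 8·(-22)]| = 4962, so the area is 2481.
The number of boundary lattice points is Σ gcd(|Δx|,|Δy|) = gcd(40,5) + gcd(3,18) + gcd(86,53) + gcd(43,76) = 5+3+1+1 = 10.
By Pick's theorem I = A − B/2 + 1 = 2481 − 10/2 + 1 = 2477.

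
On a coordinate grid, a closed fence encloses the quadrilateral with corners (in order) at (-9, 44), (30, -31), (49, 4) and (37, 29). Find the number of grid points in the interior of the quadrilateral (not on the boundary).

Using the shoelace formula, 2A = |[(-9)·(-31) − 30·44] + [30·4 − 49·(-31)] + [49·29 − 37·4] + [37·44 − (-9)·29]| = 3760, so the area is 1880.
The number of boundary lattice points is Σ gcd(|Δx|,|Δy|) = gcd(39,75) + gcd(19,35) + gcd(12,25) + gcd(46,15) = 3+1+1+1 = 6.
By Pick's theorem A = I + B/2 − 1, so I = 1880 − 6/2 + 1 = 1878.

1878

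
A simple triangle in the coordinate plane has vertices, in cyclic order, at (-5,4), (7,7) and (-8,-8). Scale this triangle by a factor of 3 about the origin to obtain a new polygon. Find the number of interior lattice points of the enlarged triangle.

577

The shoelace formula gives twice the area as |((-5)·7 − 7·4) + (7·(-8) − (-8)·7) + ((-8)·4 − (-5)·(-8))| = 135, so the area is 135/2.
Along each edge there are gcd(|Δx|,|Δy|)+1 lattice points, so counting each shared vertex once the boundary has gcd(12,3) + gcd(15,15) + gcd(3,12) = 3+15+3 = 21.
Scaling by 3 multiplies the area by 3² = 9 (so the new area is 1215/2) and multiplies the boundary lattice-point count by 3, giving 63.
By Pick's theorem, the interior count of the dilated polygon is 1215/2 − 63/2 + 1 = 577.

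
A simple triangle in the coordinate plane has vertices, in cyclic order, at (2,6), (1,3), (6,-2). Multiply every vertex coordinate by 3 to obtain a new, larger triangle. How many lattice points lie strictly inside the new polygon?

Using the shoelace formula, 2A = |(2·3 − 1·6) + (1·(-2) − 6·3) + (6·6 − 2·(-2))| = 20, so the area is 10.
The number of boundary lattice points is Σ gcd(|Δx|,|Δy|) = gcd(1,3) + gcd(5,5) + gcd(4,8) = 1+5+4 = 10.
Scaling by 3 multiplies the area by 3² = 9 (so the new area is 90) and multiplies the boundary lattice-point count by 3, giving 30.
By Pick's theorem, the interior count of the dilated polygon is 90 − 30/2 + 1 = 76.

76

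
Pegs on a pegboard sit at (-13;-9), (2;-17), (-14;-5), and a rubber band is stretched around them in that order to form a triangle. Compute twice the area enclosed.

52

Using the shoelace formula, 2A = |((-13)·(-17) − 2·(-9)) + (2·(-5) − (-14)·(-17)) + ((-14)·(-9) − (-13)·(-5))| = 52, so the area is 26.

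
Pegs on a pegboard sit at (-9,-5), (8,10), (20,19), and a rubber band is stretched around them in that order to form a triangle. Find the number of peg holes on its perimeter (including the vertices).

5

The number of boundary lattice points is Σ gcd(|Δx|,|Δy|) = gcd(17,15) + gcd(12,9) + gcd(29,24) = 1+3+1 = 5.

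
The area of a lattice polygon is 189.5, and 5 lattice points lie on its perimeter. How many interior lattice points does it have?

Pick's theorem A = I + B/2 − 1 rearranges to I = A − B/2 + 1 = 189.5 − 5/2 + 1 = 188.

188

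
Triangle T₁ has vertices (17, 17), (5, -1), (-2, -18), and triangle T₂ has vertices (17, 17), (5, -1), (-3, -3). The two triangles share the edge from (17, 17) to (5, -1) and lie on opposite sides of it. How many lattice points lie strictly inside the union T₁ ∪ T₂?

88

The union is the simple quadrilateral with vertices (17, 17), (-2, -18), (5, -1), (-3, -3) in order.
Using the shoelace formula, 2A = |[17·(-18) − (-2)·17] + [(-2)·(-1) − 5·(-18)] + [5·(-3) − (-3)·(-1)] + [(-3)·17 − 17·(-3)]| = 198, so the area is 99.
Along each edge there are gcd(|Δx|,|Δy|)+1 lattice points, so counting each shared vertex once the boundary has gcd(19,35) + gcd(7,17) + gcd(8,2) + gcd(20,20) = 1+1+2+20 = 24.
By Pick's theorem I = A − B/2 + 1 = 99 − 24/2 + 1 = 88.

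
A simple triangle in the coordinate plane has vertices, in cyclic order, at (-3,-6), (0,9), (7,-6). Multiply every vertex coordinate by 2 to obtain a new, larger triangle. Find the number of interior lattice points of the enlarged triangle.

By the shoelace formula, twice the signed area is |((-3)·9 − 0·(-6)) + (0·(-6) − 7·9) + (7·(-6) − (-3)·(-6))| = 150, so the area is 75.
Summing gcd(|Δx|,|Δy|) over the edges gives the boundary count: gcd(3,15) + gcd(7,15) + gcd(10,0) = 3+1+10 = 14.
Scaling by 2 multiplies the area by 2² = 4 (so the new area is 300) and multiplies the boundary lattice-point count by 2, giving 28.
By Pick's theorem, the interior count of the dilated polygon is 300 − 28/2 + 1 = 287.

287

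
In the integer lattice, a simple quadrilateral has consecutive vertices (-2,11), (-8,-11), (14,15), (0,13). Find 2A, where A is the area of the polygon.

The shoelace formula gives twice the area as |((-2)·(-11) − (-8)·11) + ((-8)·15 − 14·(-11)) + (14·13 − 0·15) + (0·11 − (-2)·13)| = 352, so the area is 176.

352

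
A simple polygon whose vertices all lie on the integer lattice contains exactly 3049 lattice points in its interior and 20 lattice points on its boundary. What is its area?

3058

Pick's theorem states A = I + B/2 − 1, so A = 3049 + 20/2 − 1 = 3058.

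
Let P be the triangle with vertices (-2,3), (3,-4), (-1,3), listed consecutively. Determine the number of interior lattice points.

3

By the shoelace formula, twice the signed area is |((-2)·(-4) − 3·3) + (3·3 − (-1)·(-4)) + ((-1)·3 − (-2)·3)| = 7, so the area is 7/2.
The number of boundary lattice points is Σ gcd(|Δx|,|Δy|) = gcd(5,7) + gcd(4,7) + gcd(1,0) = 1+1+1 = 3.
Pick's theorem gives I = A − B/2 + 1 = 7/2 − 3/2 + 1 = 3.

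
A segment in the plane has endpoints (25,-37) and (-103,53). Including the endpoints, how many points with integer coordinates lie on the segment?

The number of lattice points on a segment between lattice points is gcd(|Δx|,|Δy|) + 1 = gcd(128,90) + 1 = 2 + 1 = 3.

3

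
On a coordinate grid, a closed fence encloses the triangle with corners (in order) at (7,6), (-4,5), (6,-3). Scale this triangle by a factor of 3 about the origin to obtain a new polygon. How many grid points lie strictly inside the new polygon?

Using the shoelace formula, 2A = |[7·5 − (-4)·6] + [(-4)·(-3) − 6·5] + [6·6 − 7·(-3)]| = 98, so the area is 49.
Summing gcd(|Δx|,|Δy|) over the edges gives the boundary count: gcd(11,1) + gcd(10,8) + gcd(1,9) = 1+2+1 = 4.
Scaling by 3 multiplies the area by 3² = 9 (so the new area is 441) and multiplies the boundary lattice-point count by 3, giving 12.
By Pick's theorem, the interior count of the dilated polygon is 441 − 12/2 + 1 = 436.

436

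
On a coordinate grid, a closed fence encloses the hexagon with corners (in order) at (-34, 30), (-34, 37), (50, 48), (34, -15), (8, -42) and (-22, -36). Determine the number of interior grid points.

5243

The shoelace formula gives twice the area as |[(-34)·37 − (-34)·30] + [(-34)·48 − 50·37] + [50·(-15) − 34·48] + [34·(-42) − 8·(-15)] + [8·(-36) − (-22)·(-42)] + [(-22)·30 − (-34)·(-36)]| = 10506, so the area is 5253.
The number of boundary lattice points is Σ gcd(|Δx|,|Δy|) = gcd(0,7) + gcd(84,11) + gcd(16,63) + gcd(26,27) + gcd(30,6) + gcd(12,66) = 7+1+1+1+6+6 = 22.
By Pick's theorem A = I + B/2 − 1, so I = 5253 − 22/2 + 1 = 5243.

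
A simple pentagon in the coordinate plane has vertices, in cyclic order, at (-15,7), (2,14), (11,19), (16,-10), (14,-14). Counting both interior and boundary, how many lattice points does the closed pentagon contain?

By the shoelace formula, twice the signed area is |[(-15)·14 − 2·7] + [2·19 − 11·14] + [11·(-10) − 16·19] + [16·(-14) − 14·(-10)] + [14·7 − (-15)·(-14)]| = 950, so the area is 475.
Summing gcd(|Δx|,|Δy|) over the edges gives the boundary count: gcd(17,7) + gcd(9,5) + gcd(5,29) + gcd(2,4) + gcd(29,21) = 1+1+1+2+1 = 6.
Pick's theorem gives I = A − B/2 + 1 = 475 − 6/2 + 1 = 473, so the closed region contains I + B = 473 + 6 = 479 lattice points.

479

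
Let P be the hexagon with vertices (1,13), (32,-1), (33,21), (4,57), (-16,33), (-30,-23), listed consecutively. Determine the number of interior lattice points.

2050

By the shoelace formula, twice the signed area is |(1·(-1) − 32·13) + (32·21 − 33·(-1)) + (33·57 − 4·21) + (4·33 − (-16)·57) + ((-16)·(-23) − (-30)·33) + ((-30)·13 − 1·(-23))| = 4120, so the area is 2060.
The number of boundary lattice points is Σ gcd(|Δx|,|Δy|) = gcd(31,14) + gcd(1,22) + gcd(29,36) + gcd(20,24) + gcd(14,56) + gcd(31,36) = 1+1+1+4+14+1 = 22.
By Pick's theorem A = I + B/2 − 1, so I = 2060 − 22/2 + 1 = 2050.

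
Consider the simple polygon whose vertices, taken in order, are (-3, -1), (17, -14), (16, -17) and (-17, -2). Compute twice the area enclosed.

316

By the shoelace formula, twice the signed area is |[(-3)·(-14) − 17·(-1)] + [17·(-17) − 16·(-14)] + [16·(-2) − (-17)·(-17)] + [(-17)·(-1) − (-3)·(-2)]| = 316, so the area is 158.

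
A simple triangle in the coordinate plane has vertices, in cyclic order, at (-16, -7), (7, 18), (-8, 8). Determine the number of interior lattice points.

The shoelace formula gives twice the area as |((-16)·18 − 7·(-7)) + (7·8 − (-8)·18) + ((-8)·(-7) − (-16)·8)| = 145, so the area is 72.5.
Summing gcd(|Δx|,|Δy|) over the edges gives the boundary count: gcd(23,25) + gcd(15,10) + gcd(8,15) = 1+5+1 = 7.
Pick's theorem gives I = A − B/2 + 1 = 72.5 − 7/2 + 1 = 70.

70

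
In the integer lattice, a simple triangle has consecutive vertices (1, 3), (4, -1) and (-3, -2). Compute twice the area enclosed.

Using the shoelace formula, 2A = |(1·(-1) − 4·3) + (4·(-2) − (-3)·(-1)) + ((-3)·3 − 1·(-2))| = 31, so the area is 15.5.

31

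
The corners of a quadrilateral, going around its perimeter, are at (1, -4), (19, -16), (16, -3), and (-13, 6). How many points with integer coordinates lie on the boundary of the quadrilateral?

Along each edge there are gcd(|Δx|,|Δy|)+1 lattice points, so counting each shared vertex once the boundary has gcd(18,12) + gcd(3,13) + gcd(29,9) + gcd(14,10) = 6+1+1+2 = 10.

10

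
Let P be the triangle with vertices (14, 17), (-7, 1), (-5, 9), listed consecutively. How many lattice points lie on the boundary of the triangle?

The number of boundary lattice points is Σ gcd(|Δx|,|Δy|) = gcd(21,16) + gcd(2,8) + gcd(19,8) = 1+2+1 = 4.

4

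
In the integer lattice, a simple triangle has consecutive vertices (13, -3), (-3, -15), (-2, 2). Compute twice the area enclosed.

260

Using the shoelace formula, 2A = |[13·(-15) − (-3)·(-3)] + [(-3)·2 − (-2)·(-15)] + [(-2)·(-3) − 13·2]| = 260, so the area is 130.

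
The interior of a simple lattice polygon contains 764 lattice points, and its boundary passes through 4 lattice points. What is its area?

Pick's theorem states A = I + B/2 − 1, so A = 764 + 4/2 − 1 = 765.

765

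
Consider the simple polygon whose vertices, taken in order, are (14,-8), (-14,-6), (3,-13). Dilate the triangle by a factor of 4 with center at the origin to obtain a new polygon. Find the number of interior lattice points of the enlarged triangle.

1289

Using the shoelace formula, 2A = |(14·(-6) − (-14)·(-8)) + ((-14)·(-13) − 3·(-6)) + (3·(-8) − 14·(-13))| = 162, so the area is 81.
The number of boundary lattice points is Σ gcd(|Δx|,|Δy|) = gcd(28,2) + gcd(17,7) + gcd(11,5) = 2+1+1 = 4.
Scaling by 4 multiplies the area by 4² = 16 (so the new area is 1296) and multiplies the boundary lattice-point count by 4, giving 16.
By Pick's theorem, the interior count of the dilated polygon is 1296 − 16/2 + 1 = 1289.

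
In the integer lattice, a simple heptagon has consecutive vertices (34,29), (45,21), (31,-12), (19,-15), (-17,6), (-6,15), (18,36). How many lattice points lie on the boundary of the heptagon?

13

The number of boundary lattice points is Σ gcd(|Δx|,|Δy|) = gcd(11,8) + gcd(14,33) + gcd(12,3) + gcd(36,21) + gcd(11,9) + gcd(24,21) + gcd(16,7) = 1+1+3+3+1+3+1 = 13.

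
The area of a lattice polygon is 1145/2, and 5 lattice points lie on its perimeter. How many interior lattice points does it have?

571

From Pick's theorem, I = A − B/2 + 1 = 1145/2 − 5/2 + 1 = 571.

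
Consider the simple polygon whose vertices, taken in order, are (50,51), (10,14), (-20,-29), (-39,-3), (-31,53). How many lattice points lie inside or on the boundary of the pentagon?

3648

Using the shoelace formula, 2A = |(50·14 − 10·51) + (10·(-29) − (-20)·14) + ((-20)·(-3) − (-39)·(-29)) + ((-39)·53 − (-31)·(-3)) + ((-31)·51 − 50·53)| = 7282, so the area is 3641.
Summing gcd(|Δx|,|Δy|) over the edges gives the boundary count: gcd(40,37) + gcd(30,43) + gcd(19,26) + gcd(8,56) + gcd(81,2) = 1+1+1+8+1 = 12.
Pick's theorem gives I = A − B/2 + 1 = 3641 − 12/2 + 1 = 3636, so the closed region contains I + B = 3636 + 12 = 3648 lattice points.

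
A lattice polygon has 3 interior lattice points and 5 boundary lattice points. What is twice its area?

9

Pick's theorem states A = I + B/2 − 1, so A = 3 + 5/2 − 1 = 9/2.
Hence 2A = 9.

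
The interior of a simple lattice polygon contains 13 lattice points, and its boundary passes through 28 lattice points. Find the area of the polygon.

26

Pick's theorem states A = I + B/2 − 1, so A = 13 + 28/2 − 1 = 26.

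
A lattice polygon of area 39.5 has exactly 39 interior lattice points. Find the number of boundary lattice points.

3

Pick's theorem gives A = I + B/2 − 1, so B = 2(A − I + 1) = 2(39.5 − 39 + 1) = 3.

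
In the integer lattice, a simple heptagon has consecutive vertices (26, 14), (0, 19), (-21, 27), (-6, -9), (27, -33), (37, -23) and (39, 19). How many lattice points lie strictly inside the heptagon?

1959

The shoelace formula gives twice the area as |(26·19 − 0·14) + (0·27 − (-21)·19) + ((-21)·(-9) − (-6)·27) + ((-6)·(-33) − 27·(-9)) + (27·(-23) − 37·(-33)) + (37·19 − 39·(-23)) + (39·14 − 26·19)| = 3937, so the area is 1968.5.
Summing gcd(|Δx|,|Δy|) over the edges gives the boundary count: gcd(26,5) + gcd(21,8) + gcd(15,36) + gcd(33,24) + gcd(10,10) + gcd(2,42) + gcd(13,5) = 1+1+3+3+10+2+1 = 21.
Pick's theorem gives I = A − B/2 + 1 = 1968.5 − 21/2 + 1 = 1959.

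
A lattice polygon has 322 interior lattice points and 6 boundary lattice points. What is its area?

324

Pick's theorem states A = I + B/2 − 1, so A = 322 + 6/2 − 1 = 324.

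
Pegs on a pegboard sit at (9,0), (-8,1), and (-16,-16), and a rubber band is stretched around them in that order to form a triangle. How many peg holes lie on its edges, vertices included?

The number of boundary lattice points is Σ gcd(|Δx|,|Δy|) = gcd(17,1) + gcd(8,17) + gcd(25,16) = 1+1+1 = 3.

3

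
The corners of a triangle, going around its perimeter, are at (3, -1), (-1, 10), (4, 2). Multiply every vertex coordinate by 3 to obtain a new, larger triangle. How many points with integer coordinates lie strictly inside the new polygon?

100

The shoelace formula gives twice the area as |[3·10 − (-1)·(-1)] + [(-1)·2 − 4·10] + [4·(-1) − 3·2]| = 23, so the area is 11.5.
The number of boundary lattice points is Σ gcd(|Δx|,|Δy|) = gcd(4,11) + gcd(5,8) + gcd(1,3) = 1+1+1 = 3.
Scaling by 3 multiplies the area by 3² = 9 (so the new area is 207/2) and multiplies the boundary lattice-point count by 3, giving 9.
By Pick's theorem, the interior count of the dilated polygon is 207/2 − 9/2 + 1 = 100.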